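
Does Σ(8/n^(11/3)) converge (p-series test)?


p-series test: Σ c/n^p converges if p > 1, diverges if p ≤ 1 (constant c > 0 doesn't affect convergence).
p = 11/3
11/3 > 1 → CONVERGES

Converges (p = 11/3 > 1)


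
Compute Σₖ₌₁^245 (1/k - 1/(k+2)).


Telescoping with gap 2: two head and two tail terms survive.
= (1 + 1/2) - (1/246 + 1/247)
= 3/2 - 1/246 - 1/247 = 45325/30381

Sum = 45325/30381


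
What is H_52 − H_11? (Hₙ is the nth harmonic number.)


Σₖ₌12^52 1/k = 1/12 + 1/13 + 1/14 + ... + 1/52
= 4704865876296592668539/3099044504245996706400
≈ 1.5182

Sum = 4704865876296592668539/3099044504245996706400 ≈ 1.5182


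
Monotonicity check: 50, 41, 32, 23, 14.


Differences: -9, -9, -9, -9
All differences < 0 → strictly DECREASING

Monotonically decreasing


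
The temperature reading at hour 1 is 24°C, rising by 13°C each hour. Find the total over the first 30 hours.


aₙ = 24 + (30-1)×13 = 401
Sₙ = n(a₁+aₙ)/2 = 30×(24+401)/2
= 30×425/2 = 6375

S_30 = 6375


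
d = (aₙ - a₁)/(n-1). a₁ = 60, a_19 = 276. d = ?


d = (aₙ - a₁)/(n-1)
= (276 - 60)/(19-1)
= 216/18 = 12

d = 12


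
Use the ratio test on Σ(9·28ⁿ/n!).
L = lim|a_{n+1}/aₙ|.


aₙ = 9·28^n/n!
a_{n+1}/aₙ = 28^(n+1)/(n+1)! × n!/28^n  (constant 9 cancels)
= 28/(n+1)
L = lim(n→∞) 28/(n+1) = 0
L < 1 → series CONVERGES

Converges (ratio test: L = 0 < 1)


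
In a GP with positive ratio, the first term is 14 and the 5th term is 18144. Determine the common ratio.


r^(n-1) = aₙ/a₁
r^4 = 18144/14 = 1296
r = 1296^(1/4)
= ±6; taking r > 0 gives r = 6

r = 6


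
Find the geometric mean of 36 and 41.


GM = √(36×41) = √1476 = 38.4187

GM = 38.4187


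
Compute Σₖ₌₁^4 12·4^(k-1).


Sₙ = 12×(4^4 - 1)/(4 - 1)
= 12×(256 - 1)/3
= 12×255/3
= 1020

S_4 = 1020


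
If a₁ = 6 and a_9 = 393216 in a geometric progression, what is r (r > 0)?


r^(n-1) = aₙ/a₁
r^8 = 393216/6 = 65536
r = 65536^(1/8)
= ±4; taking r > 0 gives r = 4

r = 4


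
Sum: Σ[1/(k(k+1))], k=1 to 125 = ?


1/(k(k+1)) = 1/k - 1/(k+1) (partial fractions)
Telescoping: Σ = 1 - 1/126 = 125/126

Sum = 125/126


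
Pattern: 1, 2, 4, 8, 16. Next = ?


Pattern: powers of 2: 2ⁿ
Terms: 1, 2, 4, 8, 16
Next term = 32

Next term = 32


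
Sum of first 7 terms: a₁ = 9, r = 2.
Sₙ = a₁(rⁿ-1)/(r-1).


Sₙ = 9×(2^7 - 1)/(2 - 1)
= 9×(128 - 1)/1
= 9×127/1
= 1143

S_7 = 1143


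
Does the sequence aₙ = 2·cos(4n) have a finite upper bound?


For all n, -1 ≤ cos(4n) ≤ 1, so -2 ≤ 2·cos(4n) ≤ 2
Lower bound: -2, Upper bound: 2
The sequence IS bounded

Bounded (-2 ≤ aₙ ≤ 2)


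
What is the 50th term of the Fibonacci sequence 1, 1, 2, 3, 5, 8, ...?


Fibonacci sequence: 1, 1, 2, 3, 5, 8, 13, 21, 34, 55, 89, ...
F(50) = 12586269025

F(50) = 12586269025


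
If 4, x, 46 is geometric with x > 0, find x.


GM = √(4×46) = √184 = 13.5647

GM = 13.5647


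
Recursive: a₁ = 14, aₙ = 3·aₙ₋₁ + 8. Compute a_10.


Computing step by step:
a_1 = 14
a_2 = 50
a_3 = 158
a_4 = 482
a_5 = 1454
a_6 = 4370
a_7 = 13118
a_8 = 39362
a_9 = 118094
a_10 = 354290


a_10 = 354290


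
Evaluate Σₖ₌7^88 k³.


Σₖ₌7^88 k³ = [88·89/2]² − [6·7/2]²
= 15335056 − 441 = 15334615

Σk³ = 15334615


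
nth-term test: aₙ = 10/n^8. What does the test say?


lim(n→∞) 10/n^8 = 0
lim aₙ = 0 → nth-term test is INCONCLUSIVE
(Need other tests; this is actually a convergent p-series with p=8 > 1)

Inconclusive (lim aₙ = 0; need another test)


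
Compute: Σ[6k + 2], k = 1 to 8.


Σ(6k+2) = 6·Σk + 2·n
= 6·36 + 2·8
= 216 + 16 = 232

Σ = 232


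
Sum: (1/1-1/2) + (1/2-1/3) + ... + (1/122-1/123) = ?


Telescoping: adjacent terms cancel.
= 1/1 - 1/123
= 1 - 1/123 = 122/123

Sum = 122/123


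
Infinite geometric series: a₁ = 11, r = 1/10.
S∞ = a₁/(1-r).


S∞ = a₁/(1-r) = 11/(1 - 1/10)
= 11/(9/10)
= 110/9

S∞ = 110/9


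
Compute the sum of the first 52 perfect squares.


n = 52
n(n+1)(2n+1)/6 = 52×53×105/6
= 289380/6 = 48230

Σk² = 48230


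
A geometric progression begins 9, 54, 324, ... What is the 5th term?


aₙ = a₁·r^(n-1)
= 9×6^4
= 9×1296
= 11664

a_5 = 11664


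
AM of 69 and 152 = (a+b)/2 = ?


AM = (69 + 152)/2 = 221/2 = 110.5

AM = 110.5


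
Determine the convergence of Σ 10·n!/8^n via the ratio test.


aₙ = 10·n!/8^n
a_{n+1}/aₙ = (n+1)!/8^(n+1) × 8^n/n!  (constant 10 cancels)
= (n+1)/8
L = lim(n→∞) (n+1)/8 = ∞
L > 1 → series DIVERGES

Diverges (ratio test: L = ∞ > 1)


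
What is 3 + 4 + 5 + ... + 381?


Σₖ₌3^381 k = Σₖ₌₁^381 k − Σₖ₌₁^2 k
= 381·382/2 − 2·3/2
= 72771 − 3 = 72768

Σk = 72768


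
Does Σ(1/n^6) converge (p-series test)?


p-series test: Σ c/n^p converges if p > 1, diverges if p ≤ 1 (constant c > 0 doesn't affect convergence).
p = 6
6 > 1 → CONVERGES

Converges (p = 6 > 1)


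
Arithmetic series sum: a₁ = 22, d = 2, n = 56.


aₙ = 22 + (56-1)×2 = 132
Sₙ = n(a₁+aₙ)/2 = 56×(22+132)/2
= 56×154/2 = 4312

S_56 = 4312


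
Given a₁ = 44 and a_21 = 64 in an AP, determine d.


d = (aₙ - a₁)/(n-1)
= (64 - 44)/(21-1)
= 20/20 = 1

d = 1


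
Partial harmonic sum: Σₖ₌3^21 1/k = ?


Σₖ₌3^21 1/k = 1/3 + 1/4 + 1/5 + ... + 1/21
= 11098301/5173168
≈ 2.1454

Sum = 11098301/5173168 ≈ 2.1454


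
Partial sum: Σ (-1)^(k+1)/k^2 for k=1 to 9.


S = 1 - 1/4 + 1/9 - 1/16 + 1/25 - 1/36 + 1/49 - 1/64 ± ...
= 0.828
(Full series converges to +π²/12 ≈ +0.8225)

S_9 = 0.828


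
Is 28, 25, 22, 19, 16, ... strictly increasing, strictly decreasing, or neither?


Differences: -3, -3, -3, -3
All differences < 0 → strictly DECREASING

Monotonically decreasing


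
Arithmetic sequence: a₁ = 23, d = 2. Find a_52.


aₙ = a₁ + (n-1)d
= 23 + (52-1)×2
= 23 + 102
= 125

a_52 = 125


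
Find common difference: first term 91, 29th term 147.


d = (aₙ - a₁)/(n-1)
= (147 - 91)/(29-1)
= 56/28 = 2

d = 2


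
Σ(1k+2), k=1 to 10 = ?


Σ(1k+2) = 1·Σk + 2·n
= 1·55 + 2·10
= 55 + 20 = 75

Σ = 75


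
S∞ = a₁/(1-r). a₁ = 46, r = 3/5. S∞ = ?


S∞ = a₁/(1-r) = 46/(1 - 3/5)
= 46/(2/5)
= 115

S∞ = 115


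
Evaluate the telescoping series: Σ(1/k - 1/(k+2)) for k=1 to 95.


Telescoping with gap 2: two head and two tail terms survive.
= (1 + 1/2) - (1/96 + 1/97)
= 3/2 - 1/96 - 1/97 = 13775/9312

Sum = 13775/9312


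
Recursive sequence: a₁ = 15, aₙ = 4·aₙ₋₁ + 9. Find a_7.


Computing step by step:
a_1 = 15
a_2 = 69
a_3 = 285
a_4 = 1149
a_5 = 4605
a_6 = 18429
a_7 = 73725


a_7 = 73725


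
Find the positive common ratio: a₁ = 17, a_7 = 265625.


r^(n-1) = aₙ/a₁
r^6 = 265625/17 = 15625
r = 15625^(1/6)
= ±5; taking r > 0 gives r = 5

r = 5


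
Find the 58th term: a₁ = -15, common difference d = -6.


aₙ = a₁ + (n-1)d
= -15 + (58-1)×-6
= -15 - 342
= -357

a_58 = -357


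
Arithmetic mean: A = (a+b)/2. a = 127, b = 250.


AM = (127 + 250)/2 = 377/2 = 188.5

AM = 188.5


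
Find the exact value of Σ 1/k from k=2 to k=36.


Σₖ₌2^36 1/k = 1/2 + 1/3 + 1/4 + ... + 1/36
= 41674329717109/13127595717600
≈ 3.1746

Sum = 41674329717109/13127595717600 ≈ 3.1746


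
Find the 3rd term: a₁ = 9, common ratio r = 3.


aₙ = a₁·r^(n-1)
= 9×3^2
= 9×9
= 81

a_3 = 81


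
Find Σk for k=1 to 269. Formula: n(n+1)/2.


n(n+1)/2 = 269×270/2 = 72630/2 = 36315

Σk = 36315


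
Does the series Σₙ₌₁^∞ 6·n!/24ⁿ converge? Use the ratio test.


aₙ = 6·n!/24^n
a_{n+1}/aₙ = (n+1)!/24^(n+1) × 24^n/n!  (constant 6 cancels)
= (n+1)/24
L = lim(n→∞) (n+1)/24 = ∞
L > 1 → series DIVERGES

Diverges (ratio test: L = ∞ > 1)


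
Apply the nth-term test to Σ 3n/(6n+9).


lim(n→∞) 3n/(6n+9) = 3/6 = 1/2  (divide numerator and denominator by n)
lim aₙ = 1/2 ≠ 0 → series DIVERGES

Diverges (lim aₙ = 1/2 ≠ 0)


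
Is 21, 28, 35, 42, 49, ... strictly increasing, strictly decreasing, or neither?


Differences: 7, 7, 7, 7
All differences > 0 → strictly INCREASING

Monotonically increasing


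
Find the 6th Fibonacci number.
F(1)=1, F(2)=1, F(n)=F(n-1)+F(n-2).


Fibonacci sequence: 1, 1, 2, 3, 5, 8
F(6) = 8

F(6) = 8


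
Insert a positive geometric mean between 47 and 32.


GM = √(47×32) = √1504 = 38.7814

GM = 38.7814


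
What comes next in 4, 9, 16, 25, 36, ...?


Pattern: perfect squares: n²
Terms: 4, 9, 16, 25, 36
Next term = 49

Next term = 49


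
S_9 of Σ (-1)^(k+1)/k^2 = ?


S = 1 - 1/4 + 1/9 - 1/16 + 1/25 - 1/36 + 1/49 - 1/64 ± ...
= 0.828
(Full series converges to +π²/12 ≈ +0.8225)

S_9 = 0.828


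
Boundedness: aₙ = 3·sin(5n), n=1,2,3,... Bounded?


For all n, -1 ≤ sin(5n) ≤ 1, so -3 ≤ 3·sin(5n) ≤ 3
Lower bound: -3, Upper bound: 3
The sequence IS bounded

Bounded (-3 ≤ aₙ ≤ 3)


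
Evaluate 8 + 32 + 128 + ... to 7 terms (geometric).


Sₙ = 8×(4^7 - 1)/(4 - 1)
= 8×(16384 - 1)/3
= 8×16383/3
= 43688

S_7 = 43688


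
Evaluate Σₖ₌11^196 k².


Σₖ₌11^196 k² = Σₖ₌₁^196 k² − Σₖ₌₁^10 k²
= 196·197·393/6 − 10·11·21/6
= 2529086 − 385 = 2528701

Σk² = 2528701


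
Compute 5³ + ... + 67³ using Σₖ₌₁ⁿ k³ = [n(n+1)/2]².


Σₖ₌5^67 k³ = [67·68/2]² − [4·5/2]²
= 5189284 − 100 = 5189184

Σk³ = 5189184


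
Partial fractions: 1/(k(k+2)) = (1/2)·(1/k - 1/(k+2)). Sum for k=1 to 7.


1/(k(k+2)) = (1/2)·(1/k - 1/(k+2)) (partial fractions)
Telescoping: Σ = (1/2)·(1 + 1/2 - 1/8 - 1/9) = 91/144

Sum = 91/144


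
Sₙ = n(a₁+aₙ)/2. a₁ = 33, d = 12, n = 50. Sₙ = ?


aₙ = 33 + (50-1)×12 = 621
Sₙ = n(a₁+aₙ)/2 = 50×(33+621)/2
= 50×654/2 = 16350

S_50 = 16350


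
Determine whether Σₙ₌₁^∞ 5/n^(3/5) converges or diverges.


p-series test: Σ c/n^p converges if p > 1, diverges if p ≤ 1 (constant c > 0 doesn't affect convergence).
p = 3/5
3/5 ≤ 1 → DIVERGES

Diverges (p = 3/5 ≤ 1)


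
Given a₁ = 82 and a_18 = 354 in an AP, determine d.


d = (aₙ - a₁)/(n-1)
= (354 - 82)/(18-1)
= 272/17 = 16

d = 16


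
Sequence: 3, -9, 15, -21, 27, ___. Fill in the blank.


Pattern: alternating sign, magnitude arithmetic (d=6)
Terms: 3, -9, 15, -21, 27
Next term = -33

Next term = -33


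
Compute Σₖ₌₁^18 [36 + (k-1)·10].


aₙ = 36 + (18-1)×10 = 206
Sₙ = n(a₁+aₙ)/2 = 18×(36+206)/2
= 18×242/2 = 2178

S_18 = 2178


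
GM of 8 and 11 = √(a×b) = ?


GM = √(8×11) = √88 = 9.3808

GM = 9.3808


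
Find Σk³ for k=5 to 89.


Σₖ₌5^89 k³ = [89·90/2]² − [4·5/2]²
= 16040025 − 100 = 16039925

Σk³ = 16039925


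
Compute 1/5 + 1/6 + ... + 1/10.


Σₖ₌5^10 1/k = 1/5 + 1/6 + 1/7 + 1/8 + 1/9 + 1/10
= 2131/2520
≈ 0.8456

Sum = 2131/2520 ≈ 0.8456


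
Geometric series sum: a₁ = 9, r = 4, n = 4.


Sₙ = 9×(4^4 - 1)/(4 - 1)
= 9×(256 - 1)/3
= 9×255/3
= 765

S_4 = 765


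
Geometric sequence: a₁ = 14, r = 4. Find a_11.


aₙ = a₁·r^(n-1)
= 14×4^10
= 14×1048576
= 14680064

a_11 = 14680064


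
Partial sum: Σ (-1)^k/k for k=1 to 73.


S = -1 + 1/2 - 1/3 + 1/4 - 1/5 + 1/6 - 1/7 + 1/8 ± ...
= -0.6999
(Full series converges to -ln(2) ≈ -0.6931)

S_73 = -0.6999


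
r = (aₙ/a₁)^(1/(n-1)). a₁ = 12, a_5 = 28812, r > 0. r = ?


r^(n-1) = aₙ/a₁
r^4 = 28812/12 = 2401
r = 2401^(1/4)
= ±7; taking r > 0 gives r = 7

r = 7


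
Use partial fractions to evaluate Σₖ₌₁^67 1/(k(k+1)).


1/(k(k+1)) = 1/k - 1/(k+1) (partial fractions)
Telescoping: Σ = 1 - 1/68 = 67/68

Sum = 67/68


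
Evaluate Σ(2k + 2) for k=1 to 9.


Σ(2k+2) = 2·Σk + 2·n
= 2·45 + 2·9
= 90 + 18 = 108

Σ = 108


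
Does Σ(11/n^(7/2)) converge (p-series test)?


p-series test: Σ c/n^p converges if p > 1, diverges if p ≤ 1 (constant c > 0 doesn't affect convergence).
p = 7/2
7/2 > 1 → CONVERGES

Converges (p = 7/2 > 1)


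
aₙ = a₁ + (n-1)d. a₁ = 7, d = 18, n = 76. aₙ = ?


aₙ = a₁ + (n-1)d
= 7 + (76-1)×18
= 7 + 1350
= 1357

a_76 = 1357


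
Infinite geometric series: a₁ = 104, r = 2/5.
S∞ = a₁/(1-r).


S∞ = a₁/(1-r) = 104/(1 - 2/5)
= 104/(3/5)
= 520/3

S∞ = 520/3


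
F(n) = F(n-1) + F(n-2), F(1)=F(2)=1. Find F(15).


Fibonacci sequence: 1, 1, 2, 3, 5, 8, 13, 21, 34, 55, 89, ...
F(15) = 610

F(15) = 610


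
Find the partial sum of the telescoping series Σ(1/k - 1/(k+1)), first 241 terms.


Telescoping: adjacent terms cancel.
= 1/1 - 1/242
= 1 - 1/242 = 241/242

Sum = 241/242


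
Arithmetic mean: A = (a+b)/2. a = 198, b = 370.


AM = (198 + 370)/2 = 568/2 = 284

AM = 284


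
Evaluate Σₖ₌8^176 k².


Σₖ₌8^176 k² = Σₖ₌₁^176 k² − Σₖ₌₁^7 k²
= 176·177·353/6 − 7·8·15/6
= 1832776 − 140 = 1832636

Σk² = 1832636


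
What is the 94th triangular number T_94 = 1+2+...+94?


n(n+1)/2 = 94×95/2 = 8930/2 = 4465

Σk = 4465


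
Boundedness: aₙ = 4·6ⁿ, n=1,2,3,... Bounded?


aₙ = 4·6ⁿ → as n→∞, aₙ→∞ (since base 6 > 1)
No finite upper bound exists
The sequence is UNBOUNDED

Unbounded (aₙ → ∞ as n → ∞)


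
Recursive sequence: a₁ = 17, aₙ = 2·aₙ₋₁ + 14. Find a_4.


Computing step by step:
a_1 = 17
a_2 = 48
a_3 = 110
a_4 = 234


a_4 = 234


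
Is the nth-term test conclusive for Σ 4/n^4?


lim(n→∞) 4/n^4 = 0
lim aₙ = 0 → nth-term test is INCONCLUSIVE
(Need other tests; this is actually a convergent p-series with p=4 > 1)

Inconclusive (lim aₙ = 0; need another test)


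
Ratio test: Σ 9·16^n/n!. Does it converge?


aₙ = 9·16^n/n!
a_{n+1}/aₙ = 16^(n+1)/(n+1)! × n!/16^n  (constant 9 cancels)
= 16/(n+1)
L = lim(n→∞) 16/(n+1) = 0
L < 1 → series CONVERGES

Converges (ratio test: L = 0 < 1)


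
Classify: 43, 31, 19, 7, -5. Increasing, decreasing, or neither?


Differences: -12, -12, -12, -12
All differences < 0 → strictly DECREASING

Monotonically decreasing


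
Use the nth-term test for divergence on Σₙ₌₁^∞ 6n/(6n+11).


lim(n→∞) 6n/(6n+11) = 6/6 = 1  (divide numerator and denominator by n)
lim aₙ = 1 ≠ 0 → series DIVERGES

Diverges (lim aₙ = 1 ≠ 0)


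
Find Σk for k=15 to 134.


Σₖ₌15^134 k = Σₖ₌₁^134 k − Σₖ₌₁^14 k
= 134·135/2 − 14·15/2
= 9045 − 105 = 8940

Σk = 8940


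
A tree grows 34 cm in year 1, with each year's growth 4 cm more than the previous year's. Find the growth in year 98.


aₙ = a₁ + (n-1)d
= 34 + (98-1)×4
= 34 + 388
= 422

a_98 = 422


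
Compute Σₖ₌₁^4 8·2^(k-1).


Sₙ = 8×(2^4 - 1)/(2 - 1)
= 8×(16 - 1)/1
= 8×15/1
= 120

S_4 = 120


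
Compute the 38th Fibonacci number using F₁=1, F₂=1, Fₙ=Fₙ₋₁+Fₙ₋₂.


Fibonacci sequence: 1, 1, 2, 3, 5, 8, 13, 21, 34, 55, 89, ...
F(38) = 39088169

F(38) = 39088169


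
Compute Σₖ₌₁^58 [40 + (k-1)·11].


aₙ = 40 + (58-1)×11 = 667
Sₙ = n(a₁+aₙ)/2 = 58×(40+667)/2
= 58×707/2 = 20503

S_58 = 20503


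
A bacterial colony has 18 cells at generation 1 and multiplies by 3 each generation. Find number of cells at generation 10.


aₙ = a₁·r^(n-1)
= 18×3^9
= 18×19683
= 354294

a_10 = 354294


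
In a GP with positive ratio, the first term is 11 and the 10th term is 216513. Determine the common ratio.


r^(n-1) = aₙ/a₁
r^9 = 216513/11 = 19683
r = 19683^(1/9)
= 3

r = 3


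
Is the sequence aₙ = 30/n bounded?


a₁ = 30, a₂ = 30/2, a₃ = 30/3, ...
0 < aₙ ≤ 30 for all n ≥ 1
Lower bound: 0, Upper bound: 30
The sequence IS bounded

Bounded (0 < aₙ ≤ 30)


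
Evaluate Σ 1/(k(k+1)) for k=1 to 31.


1/(k(k+1)) = 1/k - 1/(k+1) (partial fractions)
Telescoping: Σ = 1 - 1/32 = 31/32

Sum = 31/32


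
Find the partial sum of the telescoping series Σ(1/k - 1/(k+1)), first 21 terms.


Telescoping: adjacent terms cancel.
= 1/1 - 1/22
= 1 - 1/22 = 21/22

Sum = 21/22


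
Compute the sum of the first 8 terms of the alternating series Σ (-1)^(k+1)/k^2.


S = 1 - 1/4 + 1/9 - 1/16 + 1/25 - 1/36 + 1/49 - 1/64
= 0.8156
(Full series converges to +π²/12 ≈ +0.8225)

S_8 = 0.8156


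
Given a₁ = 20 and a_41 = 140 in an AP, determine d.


d = (aₙ - a₁)/(n-1)
= (140 - 20)/(41-1)
= 120/40 = 3

d = 3


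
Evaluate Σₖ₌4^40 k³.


Σₖ₌4^40 k³ = [40·41/2]² − [3·4/2]²
= 672400 − 36 = 672364

Σk³ = 672364


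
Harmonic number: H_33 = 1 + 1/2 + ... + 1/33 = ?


H_33 = 1/1 + 1/2 + 1/3 + ... + 1/33
= 53676090078349/13127595717600
≈ 4.0888

H_33 = 53676090078349/13127595717600 ≈ 4.0888


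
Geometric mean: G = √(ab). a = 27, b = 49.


GM = √(27×49) = √1323 = 36.3731

GM = 36.3731


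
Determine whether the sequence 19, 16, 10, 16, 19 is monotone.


Differences: -3, -6, 6, 3
Difference at position 3 is +6 (> 0) but position 1 is -3 (< 0) — sequence both rises and falls
→ NOT monotonic

Not monotonic


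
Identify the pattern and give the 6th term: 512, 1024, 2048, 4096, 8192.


Pattern: powers of 2: 2ⁿ
Terms: 512, 1024, 2048, 4096, 8192
Next term = 16384

Next term = 16384


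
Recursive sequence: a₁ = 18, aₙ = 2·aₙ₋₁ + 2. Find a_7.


Computing step by step:
a_1 = 18
a_2 = 38
a_3 = 78
a_4 = 158
a_5 = 318
a_6 = 638
a_7 = 1278


a_7 = 1278


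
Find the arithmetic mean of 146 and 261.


AM = (146 + 261)/2 = 407/2 = 203.5

AM = 203.5


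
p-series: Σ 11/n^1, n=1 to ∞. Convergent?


p-series test: Σ c/n^p converges if p > 1, diverges if p ≤ 1 (constant c > 0 doesn't affect convergence).
p = 1
1 ≤ 1 → DIVERGES

Diverges (p = 1 ≤ 1)


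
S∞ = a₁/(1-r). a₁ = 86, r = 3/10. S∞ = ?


S∞ = a₁/(1-r) = 86/(1 - 3/10)
= 86/(7/10)
= 860/7

S∞ = 860/7


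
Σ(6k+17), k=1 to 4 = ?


Σ(6k+17) = 6·Σk + 17·n
= 6·10 + 17·4
= 60 + 68 = 128

Σ = 128


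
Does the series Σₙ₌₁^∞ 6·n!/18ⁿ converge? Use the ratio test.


aₙ = 6·n!/18^n
a_{n+1}/aₙ = (n+1)!/18^(n+1) × 18^n/n!  (constant 6 cancels)
= (n+1)/18
L = lim(n→∞) (n+1)/18 = ∞
L > 1 → series DIVERGES

Diverges (ratio test: L = ∞ > 1)


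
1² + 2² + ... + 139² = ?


n = 139
n(n+1)(2n+1)/6 = 139×140×279/6
= 5429340/6 = 904890

Σk² = 904890


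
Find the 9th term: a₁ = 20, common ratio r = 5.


aₙ = a₁·r^(n-1)
= 20×5^8
= 20×390625
= 7812500

a_9 = 7812500


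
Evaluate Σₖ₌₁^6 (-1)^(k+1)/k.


S = 1 - 1/2 + 1/3 - 1/4 + 1/5 - 1/6
= 0.6167
(Full series converges to +ln(2) ≈ +0.6931)

S_6 = 0.6167


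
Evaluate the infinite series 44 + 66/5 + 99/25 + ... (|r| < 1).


S∞ = a₁/(1-r) = 44/(1 - 3/10)
= 44/(7/10)
= 440/7

S∞ = 440/7


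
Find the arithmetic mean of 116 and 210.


AM = (116 + 210)/2 = 326/2 = 163

AM = 163


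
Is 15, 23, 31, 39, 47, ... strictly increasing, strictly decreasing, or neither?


Differences: 8, 8, 8, 8
All differences > 0 → strictly INCREASING

Monotonically increasing


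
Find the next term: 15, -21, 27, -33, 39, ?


Pattern: alternating sign, magnitude arithmetic (d=6)
Terms: 15, -21, 27, -33, 39
Next term = -45

Next term = -45


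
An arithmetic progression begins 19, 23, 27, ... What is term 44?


aₙ = a₁ + (n-1)d
= 19 + (44-1)×4
= 19 + 172
= 191

a_44 = 191


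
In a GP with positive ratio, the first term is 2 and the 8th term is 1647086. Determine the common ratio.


r^(n-1) = aₙ/a₁
r^7 = 1647086/2 = 823543
r = 823543^(1/7)
= 7

r = 7


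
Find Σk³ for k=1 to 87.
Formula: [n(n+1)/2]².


n(n+1)/2 = 87×88/2 = 3828
Σk³ = 3828² = 14653584

Σk³ = 14653584


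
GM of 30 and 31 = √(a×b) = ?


GM = √(30×31) = √930 = 30.4959

GM = 30.4959


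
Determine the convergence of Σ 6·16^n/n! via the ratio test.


aₙ = 6·16^n/n!
a_{n+1}/aₙ = 16^(n+1)/(n+1)! × n!/16^n  (constant 6 cancels)
= 16/(n+1)
L = lim(n→∞) 16/(n+1) = 0
L < 1 → series CONVERGES

Converges (ratio test: L = 0 < 1)


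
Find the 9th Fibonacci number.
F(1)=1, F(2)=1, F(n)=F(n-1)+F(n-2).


Fibonacci sequence: 1, 1, 2, 3, 5, 8, 13, 21, 34
F(9) = 34

F(9) = 34


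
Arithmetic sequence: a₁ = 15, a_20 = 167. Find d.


d = (aₙ - a₁)/(n-1)
= (167 - 15)/(20-1)
= 152/19 = 8

d = 8


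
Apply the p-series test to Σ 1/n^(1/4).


p-series test: Σ c/n^p converges if p > 1, diverges if p ≤ 1 (constant c > 0 doesn't affect convergence).
p = 1/4
1/4 ≤ 1 → DIVERGES

Diverges (p = 1/4 ≤ 1)


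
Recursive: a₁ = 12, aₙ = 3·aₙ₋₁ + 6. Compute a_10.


Computing step by step:
a_1 = 12
a_2 = 42
a_3 = 132
a_4 = 402
a_5 = 1212
a_6 = 3642
a_7 = 10932
a_8 = 32802
a_9 = 98412
a_10 = 295242


a_10 = 295242


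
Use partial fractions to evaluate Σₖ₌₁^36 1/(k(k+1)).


1/(k(k+1)) = 1/k - 1/(k+1) (partial fractions)
Telescoping: Σ = 1 - 1/37 = 36/37

Sum = 36/37


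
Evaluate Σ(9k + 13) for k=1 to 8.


Σ(9k+13) = 9·Σk + 13·n
= 9·36 + 13·8
= 324 + 104 = 428

Σ = 428


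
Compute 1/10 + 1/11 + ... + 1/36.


Σₖ₌10^36 1/k = 1/10 + 1/11 + 1/12 + ... + 1/36
= 2523481985527/1875370816800
≈ 1.3456

Sum = 2523481985527/1875370816800 ≈ 1.3456


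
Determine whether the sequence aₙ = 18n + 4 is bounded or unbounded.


aₙ = 18n + 4 → as n→∞, aₙ→∞
No finite upper bound exists
The sequence is UNBOUNDED

Unbounded (aₙ → ∞ as n → ∞)


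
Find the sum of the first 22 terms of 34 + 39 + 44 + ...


aₙ = 34 + (22-1)×5 = 139
Sₙ = n(a₁+aₙ)/2 = 22×(34+139)/2
= 22×173/2 = 1903

S_22 = 1903


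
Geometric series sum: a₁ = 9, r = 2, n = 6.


Sₙ = 9×(2^6 - 1)/(2 - 1)
= 9×(64 - 1)/1
= 9×63/1
= 567

S_6 = 567


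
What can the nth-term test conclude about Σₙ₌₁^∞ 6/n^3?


lim(n→∞) 6/n^3 = 0
lim aₙ = 0 → nth-term test is INCONCLUSIVE
(Need other tests; this is actually a convergent p-series with p=3 > 1)

Inconclusive (lim aₙ = 0; need another test)


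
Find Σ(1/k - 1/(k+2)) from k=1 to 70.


Telescoping with gap 2: two head and two tail terms survive.
= (1 + 1/2) - (1/71 + 1/72)
= 3/2 - 1/71 - 1/72 = 7525/5112

Sum = 7525/5112


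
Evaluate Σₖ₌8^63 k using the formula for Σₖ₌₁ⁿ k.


Σₖ₌8^63 k = Σₖ₌₁^63 k − Σₖ₌₁^7 k
= 63·64/2 − 7·8/2
= 2016 − 28 = 1988

Σk = 1988


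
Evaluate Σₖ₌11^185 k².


Σₖ₌11^185 k² = Σₖ₌₁^185 k² − Σₖ₌₁^10 k²
= 185·186·371/6 − 10·11·21/6
= 2127685 − 385 = 2127300

Σk² = 2127300


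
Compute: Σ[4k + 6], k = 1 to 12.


Σ(4k+6) = 4·Σk + 6·n
= 4·78 + 6·12
= 312 + 72 = 384

Σ = 384


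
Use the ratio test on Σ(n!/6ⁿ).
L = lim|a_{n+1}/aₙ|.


aₙ = n!/6^n
a_{n+1}/aₙ = (n+1)!/6^(n+1) × 6^n/n!
= (n+1)/6
L = lim(n→∞) (n+1)/6 = ∞
L > 1 → series DIVERGES

Diverges (ratio test: L = ∞ > 1)


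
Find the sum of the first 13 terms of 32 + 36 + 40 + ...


aₙ = 32 + (13-1)×4 = 80
Sₙ = n(a₁+aₙ)/2 = 13×(32+80)/2
= 13×112/2 = 728

S_13 = 728


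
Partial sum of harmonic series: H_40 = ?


H_40 = 1/1 + 1/2 + 1/3 + ... + 1/40
= 2078178381193813/485721041551200
≈ 4.2785

H_40 = 2078178381193813/485721041551200 ≈ 4.2785


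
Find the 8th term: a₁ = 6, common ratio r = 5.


aₙ = a₁·r^(n-1)
= 6×5^7
= 6×78125
= 468750

a_8 = 468750


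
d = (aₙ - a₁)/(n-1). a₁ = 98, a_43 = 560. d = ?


d = (aₙ - a₁)/(n-1)
= (560 - 98)/(43-1)
= 462/42 = 11

d = 11


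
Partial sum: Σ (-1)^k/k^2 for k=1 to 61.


S = -1 + 1/4 - 1/9 + 1/16 - 1/25 + 1/36 - 1/49 + 1/64 ± ...
= -0.8226
(Full series converges to -π²/12 ≈ -0.8225)

S_61 = -0.8226


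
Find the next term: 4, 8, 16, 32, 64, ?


Pattern: geometric (r=2)
Terms: 4, 8, 16, 32, 64
Next term = 128

Next term = 128


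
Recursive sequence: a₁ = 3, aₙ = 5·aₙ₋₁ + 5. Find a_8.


Computing step by step:
a_1 = 3
a_2 = 20
a_3 = 105
a_4 = 530
a_5 = 2655
a_6 = 13280
a_7 = 66405
a_8 = 332030


a_8 = 332030


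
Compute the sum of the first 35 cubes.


n(n+1)/2 = 35×36/2 = 630
Σk³ = 630² = 396900

Σk³ = 396900


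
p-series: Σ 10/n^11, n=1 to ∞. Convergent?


p-series test: Σ c/n^p converges if p > 1, diverges if p ≤ 1 (constant c > 0 doesn't affect convergence).
p = 11
11 > 1 → CONVERGES

Converges (p = 11 > 1)


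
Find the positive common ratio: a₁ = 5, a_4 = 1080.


r^(n-1) = aₙ/a₁
r^3 = 1080/5 = 216
r = 216^(1/3)
= 6

r = 6


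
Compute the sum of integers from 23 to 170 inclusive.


Σₖ₌23^170 k = Σₖ₌₁^170 k − Σₖ₌₁^22 k
= 170·171/2 − 22·23/2
= 14535 − 253 = 14282

Σk = 14282


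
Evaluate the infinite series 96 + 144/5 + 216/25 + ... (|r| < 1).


S∞ = a₁/(1-r) = 96/(1 - 3/10)
= 96/(7/10)
= 960/7

S∞ = 960/7


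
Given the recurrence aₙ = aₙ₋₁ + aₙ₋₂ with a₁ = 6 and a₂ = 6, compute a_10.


Computing iteratively: 6, 6, 12, 18, 30, 48, 78, 126, 204, 330
a_10 = 330

a_10 = 330


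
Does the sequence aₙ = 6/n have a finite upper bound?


a₁ = 6, a₂ = 6/2, a₃ = 6/3, ...
0 < aₙ ≤ 6 for all n ≥ 1
Lower bound: 0, Upper bound: 6
The sequence IS bounded

Bounded (0 < aₙ ≤ 6)


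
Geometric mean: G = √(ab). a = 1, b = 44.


GM = √(1×44) = √44 = 6.6332

GM = 6.6332


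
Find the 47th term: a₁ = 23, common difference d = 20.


aₙ = a₁ + (n-1)d
= 23 + (47-1)×20
= 23 + 920
= 943

a_47 = 943


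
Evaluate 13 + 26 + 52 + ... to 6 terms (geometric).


Sₙ = 13×(2^6 - 1)/(2 - 1)
= 13×(64 - 1)/1
= 13×63/1
= 819

S_6 = 819


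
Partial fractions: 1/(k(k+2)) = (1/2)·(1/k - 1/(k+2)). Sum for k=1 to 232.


1/(k(k+2)) = (1/2)·(1/k - 1/(k+2)) (partial fractions)
Telescoping: Σ = (1/2)·(1 + 1/2 - 1/233 - 1/234) = 20329/27261

Sum = 20329/27261


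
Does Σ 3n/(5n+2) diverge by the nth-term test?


lim(n→∞) 3n/(5n+2) = 3/5 = 3/5  (divide numerator and denominator by n)
lim aₙ = 3/5 ≠ 0 → series DIVERGES

Diverges (lim aₙ = 3/5 ≠ 0)


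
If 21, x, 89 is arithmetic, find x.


AM = (21 + 89)/2 = 110/2 = 55

AM = 55


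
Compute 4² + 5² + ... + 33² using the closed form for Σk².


Σₖ₌4^33 k² = Σₖ₌₁^33 k² − Σₖ₌₁^3 k²
= 33·34·67/6 − 3·4·7/6
= 12529 − 14 = 12515

Σk² = 12515


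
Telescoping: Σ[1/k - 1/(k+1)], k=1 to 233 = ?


Telescoping: adjacent terms cancel.
= 1/1 - 1/234
= 1 - 1/234 = 233/234

Sum = 233/234


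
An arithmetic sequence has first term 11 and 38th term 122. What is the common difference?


d = (aₙ - a₁)/(n-1)
= (122 - 11)/(38-1)
= 111/37 = 3

d = 3


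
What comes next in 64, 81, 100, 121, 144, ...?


Pattern: perfect squares: n²
Terms: 64, 81, 100, 121, 144
Next term = 169

Next term = 169


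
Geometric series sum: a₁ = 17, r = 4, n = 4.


Sₙ = 17×(4^4 - 1)/(4 - 1)
= 17×(256 - 1)/3
= 17×255/3
= 1445

S_4 = 1445


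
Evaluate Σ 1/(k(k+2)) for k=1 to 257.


1/(k(k+2)) = (1/2)·(1/k - 1/(k+2)) (partial fractions)
Telescoping: Σ = (1/2)·(1 + 1/2 - 1/258 - 1/259) = 24929/33411

Sum = 24929/33411


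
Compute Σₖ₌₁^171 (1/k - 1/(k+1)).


Telescoping: adjacent terms cancel.
= 1/1 - 1/172
= 1 - 1/172 = 171/172

Sum = 171/172


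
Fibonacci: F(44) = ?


Fibonacci sequence: 1, 1, 2, 3, 5, 8, 13, 21, 34, 55, 89, ...
F(44) = 701408733

F(44) = 701408733


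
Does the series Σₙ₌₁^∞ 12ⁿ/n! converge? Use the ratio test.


aₙ = 12^n/n!
a_{n+1}/aₙ = 12^(n+1)/(n+1)! × n!/12^n
= 12/(n+1)
L = lim(n→∞) 12/(n+1) = 0
L < 1 → series CONVERGES

Converges (ratio test: L = 0 < 1)


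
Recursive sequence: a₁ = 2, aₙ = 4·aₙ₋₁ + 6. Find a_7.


Computing step by step:
a_1 = 2
a_2 = 14
a_3 = 62
a_4 = 254
a_5 = 1022
a_6 = 4094
a_7 = 16382


a_7 = 16382


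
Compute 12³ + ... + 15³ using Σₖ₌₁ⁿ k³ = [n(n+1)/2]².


Σₖ₌12^15 k³ = [15·16/2]² − [11·12/2]²
= 14400 − 4356 = 10044

Σk³ = 10044


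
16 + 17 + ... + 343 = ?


Σₖ₌16^343 k = Σₖ₌₁^343 k − Σₖ₌₁^15 k
= 343·344/2 − 15·16/2
= 58996 − 120 = 58876

Σk = 58876


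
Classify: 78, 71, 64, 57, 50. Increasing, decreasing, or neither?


Differences: -7, -7, -7, -7
All differences < 0 → strictly DECREASING

Monotonically decreasing


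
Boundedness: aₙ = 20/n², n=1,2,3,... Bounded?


a₁ = 20, a₂ = 20/4, a₃ = 20/9, ...
0 < aₙ ≤ 20 for all n ≥ 1
The sequence IS bounded

Bounded (0 < aₙ ≤ 20)


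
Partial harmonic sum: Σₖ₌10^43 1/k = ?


Σₖ₌10^43 1/k = 1/10 + 1/11 + 1/12 + ... + 1/43
= 1302498148247319299/856326196254765600
≈ 1.521

Sum = 1302498148247319299/856326196254765600 ≈ 1.521


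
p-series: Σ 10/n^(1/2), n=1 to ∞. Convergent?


p-series test: Σ c/n^p converges if p > 1, diverges if p ≤ 1 (constant c > 0 doesn't affect convergence).
p = 1/2
1/2 ≤ 1 → DIVERGES

Diverges (p = 1/2 ≤ 1)


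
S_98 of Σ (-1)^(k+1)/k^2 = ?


S = 1 - 1/4 + 1/9 - 1/16 + 1/25 - 1/36 + 1/49 - 1/64 ± ...
= 0.8224
(Full series converges to +π²/12 ≈ +0.8225)

S_98 = 0.8224


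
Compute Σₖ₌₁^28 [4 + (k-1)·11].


aₙ = 4 + (28-1)×11 = 301
Sₙ = n(a₁+aₙ)/2 = 28×(4+301)/2
= 28×305/2 = 4270

S_28 = 4270


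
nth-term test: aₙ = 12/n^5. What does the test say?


lim(n→∞) 12/n^5 = 0
lim aₙ = 0 → nth-term test is INCONCLUSIVE
(Need other tests; this is actually a convergent p-series with p=5 > 1)

Inconclusive (lim aₙ = 0; need another test)


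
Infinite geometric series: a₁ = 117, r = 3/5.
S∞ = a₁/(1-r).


S∞ = a₁/(1-r) = 117/(1 - 3/5)
= 117/(2/5)
= 585/2

S∞ = 585/2


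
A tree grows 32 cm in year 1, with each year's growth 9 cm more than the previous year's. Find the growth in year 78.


aₙ = a₁ + (n-1)d
= 32 + (78-1)×9
= 32 + 693
= 725

a_78 = 725


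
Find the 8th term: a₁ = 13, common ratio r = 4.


aₙ = a₁·r^(n-1)
= 13×4^7
= 13×16384
= 212992

a_8 = 212992


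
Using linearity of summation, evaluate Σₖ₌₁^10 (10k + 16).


Σ(10k+16) = 10·Σk + 16·n
= 10·55 + 16·10
= 550 + 160 = 710

Σ = 710


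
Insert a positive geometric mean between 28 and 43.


GM = √(28×43) = √1204 = 34.6987

GM = 34.6987


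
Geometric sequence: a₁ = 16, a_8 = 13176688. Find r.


r^(n-1) = aₙ/a₁
r^7 = 13176688/16 = 823543
r = 823543^(1/7)
= 7

r = 7


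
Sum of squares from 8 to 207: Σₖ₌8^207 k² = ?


Σₖ₌8^207 k² = Σₖ₌₁^207 k² − Σₖ₌₁^7 k²
= 207·208·415/6 − 7·8·15/6
= 2978040 − 140 = 2977900

Σk² = 2977900


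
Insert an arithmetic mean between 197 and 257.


AM = (197 + 257)/2 = 454/2 = 227

AM = 227


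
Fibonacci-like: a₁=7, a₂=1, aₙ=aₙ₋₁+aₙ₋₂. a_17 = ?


Computing iteratively: 7, 1, 8, 9, 17, 26, 43, 69, 112, 181, 293, 474, ...
a_17 = 5257

a_17 = 5257


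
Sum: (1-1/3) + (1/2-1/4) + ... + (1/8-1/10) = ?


Telescoping with gap 2: two head and two tail terms survive.
= (1 + 1/2) - (1/9 + 1/10)
= 3/2 - 1/9 - 1/10 = 58/45

Sum = 58/45


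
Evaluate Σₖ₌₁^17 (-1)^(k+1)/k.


S = 1 - 1/2 + 1/3 - 1/4 + 1/5 - 1/6 + 1/7 - 1/8 ± ...
= 0.7217
(Full series converges to +ln(2) ≈ +0.6931)

S_17 = 0.7217


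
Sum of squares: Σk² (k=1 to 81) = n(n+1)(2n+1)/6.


n = 81
n(n+1)(2n+1)/6 = 81×82×163/6
= 1082646/6 = 180441

Σk² = 180441


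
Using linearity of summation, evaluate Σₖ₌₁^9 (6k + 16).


Σ(6k+16) = 6·Σk + 16·n
= 6·45 + 16·9
= 270 + 144 = 414

Σ = 414


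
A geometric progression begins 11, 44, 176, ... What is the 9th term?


aₙ = a₁·r^(n-1)
= 11×4^8
= 11×65536
= 720896

a_9 = 720896


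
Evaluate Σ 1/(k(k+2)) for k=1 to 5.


1/(k(k+2)) = (1/2)·(1/k - 1/(k+2)) (partial fractions)
Telescoping: Σ = (1/2)·(1 + 1/2 - 1/6 - 1/7) = 25/42

Sum = 25/42


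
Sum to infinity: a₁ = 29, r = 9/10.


S∞ = a₁/(1-r) = 29/(1 - 9/10)
= 29/(1/10)
= 290

S∞ = 290


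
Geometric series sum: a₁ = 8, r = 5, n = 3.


Sₙ = 8×(5^3 - 1)/(5 - 1)
= 8×(125 - 1)/4
= 8×124/4
= 248

S_3 = 248


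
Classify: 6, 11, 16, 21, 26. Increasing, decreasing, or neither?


Differences: 5, 5, 5, 5
All differences > 0 → strictly INCREASING

Monotonically increasing


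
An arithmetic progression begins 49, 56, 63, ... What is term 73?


aₙ = a₁ + (n-1)d
= 49 + (73-1)×7
= 49 + 504
= 553

a_73 = 553


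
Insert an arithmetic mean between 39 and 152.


AM = (39 + 152)/2 = 191/2 = 95.5

AM = 95.5


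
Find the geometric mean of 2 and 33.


GM = √(2×33) = √66 = 8.124

GM = 8.124


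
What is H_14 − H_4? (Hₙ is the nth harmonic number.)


Σₖ₌5^14 1/k = 1/5 + 1/6 + 1/7 + 1/8 + 1/9 + 1/10 + 1/11 + 1/12 + 1/13 + 1/14
= 420983/360360
≈ 1.1682

Sum = 420983/360360 ≈ 1.1682


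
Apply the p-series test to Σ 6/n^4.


p-series test: Σ c/n^p converges if p > 1, diverges if p ≤ 1 (constant c > 0 doesn't affect convergence).
p = 4
4 > 1 → CONVERGES

Converges (p = 4 > 1)


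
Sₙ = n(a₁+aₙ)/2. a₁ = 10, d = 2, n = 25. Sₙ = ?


aₙ = 10 + (25-1)×2 = 58
Sₙ = n(a₁+aₙ)/2 = 25×(10+58)/2
= 25×68/2 = 850

S_25 = 850


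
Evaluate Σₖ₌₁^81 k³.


n(n+1)/2 = 81×82/2 = 3321
Σk³ = 3321² = 11029041

Σk³ = 11029041


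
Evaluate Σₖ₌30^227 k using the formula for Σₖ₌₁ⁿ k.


Σₖ₌30^227 k = Σₖ₌₁^227 k − Σₖ₌₁^29 k
= 227·228/2 − 29·30/2
= 25878 − 435 = 25443

Σk = 25443


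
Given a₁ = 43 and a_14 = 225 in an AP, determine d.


d = (aₙ - a₁)/(n-1)
= (225 - 43)/(14-1)
= 182/13 = 14

d = 14


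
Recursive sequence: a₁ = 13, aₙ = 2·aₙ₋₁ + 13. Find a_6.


Computing step by step:
a_1 = 13
a_2 = 39
a_3 = 91
a_4 = 195
a_5 = 403
a_6 = 819


a_6 = 819


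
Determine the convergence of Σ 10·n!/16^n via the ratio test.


aₙ = 10·n!/16^n
a_{n+1}/aₙ = (n+1)!/16^(n+1) × 16^n/n!  (constant 10 cancels)
= (n+1)/16
L = lim(n→∞) (n+1)/16 = ∞
L > 1 → series DIVERGES

Diverges (ratio test: L = ∞ > 1)


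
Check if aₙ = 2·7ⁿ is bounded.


aₙ = 2·7ⁿ → as n→∞, aₙ→∞ (since base 7 > 1)
No finite upper bound exists
The sequence is UNBOUNDED

Unbounded (aₙ → ∞ as n → ∞)


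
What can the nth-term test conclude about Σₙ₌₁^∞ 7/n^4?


lim(n→∞) 7/n^4 = 0
lim aₙ = 0 → nth-term test is INCONCLUSIVE
(Need other tests; this is actually a convergent p-series with p=4 > 1)

Inconclusive (lim aₙ = 0; need another test)


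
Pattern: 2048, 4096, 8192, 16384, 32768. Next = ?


Pattern: powers of 2: 2ⁿ
Terms: 2048, 4096, 8192, 16384, 32768
Next term = 65536

Next term = 65536


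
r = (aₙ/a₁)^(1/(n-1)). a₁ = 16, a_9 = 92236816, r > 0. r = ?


r^(n-1) = aₙ/a₁
r^8 = 92236816/16 = 5764801
r = 5764801^(1/8)
= ±7; taking r > 0 gives r = 7

r = 7


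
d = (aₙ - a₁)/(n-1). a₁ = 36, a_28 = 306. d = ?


d = (aₙ - a₁)/(n-1)
= (306 - 36)/(28-1)
= 270/27 = 10

d = 10


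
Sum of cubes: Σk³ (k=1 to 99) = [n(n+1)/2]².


n(n+1)/2 = 99×100/2 = 4950
Σk³ = 4950² = 24502500

Σk³ = 24502500


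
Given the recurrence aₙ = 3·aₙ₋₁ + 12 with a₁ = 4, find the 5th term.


Computing step by step:
a_1 = 4
a_2 = 24
a_3 = 84
a_4 = 264
a_5 = 804


a_5 = 804


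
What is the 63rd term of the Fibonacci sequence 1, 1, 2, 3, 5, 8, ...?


Fibonacci sequence: 1, 1, 2, 3, 5, 8, 13, 21, 34, 55, 89, ...
F(63) = 6557470319842

F(63) = 6557470319842


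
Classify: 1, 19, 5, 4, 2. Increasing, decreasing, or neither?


Differences: 18, -14, -1, -2
Difference at position 1 is +18 (> 0) but position 2 is -14 (< 0) — sequence both rises and falls
→ NOT monotonic

Not monotonic


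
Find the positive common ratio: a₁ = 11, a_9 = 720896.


r^(n-1) = aₙ/a₁
r^8 = 720896/11 = 65536
r = 65536^(1/8)
= ±4; taking r > 0 gives r = 4

r = 4


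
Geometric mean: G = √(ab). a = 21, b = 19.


GM = √(21×19) = √399 = 19.975

GM = 19.975


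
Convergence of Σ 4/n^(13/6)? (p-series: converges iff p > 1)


p-series test: Σ c/n^p converges if p > 1, diverges if p ≤ 1 (constant c > 0 doesn't affect convergence).
p = 13/6
13/6 > 1 → CONVERGES

Converges (p = 13/6 > 1)


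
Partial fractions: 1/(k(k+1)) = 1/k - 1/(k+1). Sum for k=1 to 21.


1/(k(k+1)) = 1/k - 1/(k+1) (partial fractions)
Telescoping: Σ = 1 - 1/22 = 21/22

Sum = 21/22


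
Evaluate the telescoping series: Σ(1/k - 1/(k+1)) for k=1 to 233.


Telescoping: adjacent terms cancel.
= 1/1 - 1/234
= 1 - 1/234 = 233/234

Sum = 233/234


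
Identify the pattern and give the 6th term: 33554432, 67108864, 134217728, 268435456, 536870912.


Pattern: powers of 2: 2ⁿ
Terms: 33554432, 67108864, 134217728, 268435456, 536870912
Next term = 1073741824

Next term = 1073741824


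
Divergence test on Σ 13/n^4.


lim(n→∞) 13/n^4 = 0
lim aₙ = 0 → nth-term test is INCONCLUSIVE
(Need other tests; this is actually a convergent p-series with p=4 > 1)

Inconclusive (lim aₙ = 0; need another test)


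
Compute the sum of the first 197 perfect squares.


n = 197
n(n+1)(2n+1)/6 = 197×198×395/6
= 15407370/6 = 2567895

Σk² = 2567895


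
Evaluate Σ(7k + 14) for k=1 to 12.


Σ(7k+14) = 7·Σk + 14·n
= 7·78 + 14·12
= 546 + 168 = 714

Σ = 714


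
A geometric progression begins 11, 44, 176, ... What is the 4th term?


aₙ = a₁·r^(n-1)
= 11×4^3
= 11×64
= 704

a_4 = 704


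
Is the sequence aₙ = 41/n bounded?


a₁ = 41, a₂ = 41/2, a₃ = 41/3, ...
0 < aₙ ≤ 41 for all n ≥ 1
Lower bound: 0, Upper bound: 41
The sequence IS bounded

Bounded (0 < aₙ ≤ 41)


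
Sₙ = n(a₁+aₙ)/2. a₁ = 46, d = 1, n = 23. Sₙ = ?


aₙ = 46 + (23-1)×1 = 68
Sₙ = n(a₁+aₙ)/2 = 23×(46+68)/2
= 23×114/2 = 1311

S_23 = 1311


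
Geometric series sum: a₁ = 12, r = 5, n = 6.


Sₙ = 12×(5^6 - 1)/(5 - 1)
= 12×(15625 - 1)/4
= 12×15624/4
= 46872

S_6 = 46872


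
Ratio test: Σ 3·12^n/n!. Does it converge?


aₙ = 3·12^n/n!
a_{n+1}/aₙ = 12^(n+1)/(n+1)! × n!/12^n  (constant 3 cancels)
= 12/(n+1)
L = lim(n→∞) 12/(n+1) = 0
L < 1 → series CONVERGES

Converges (ratio test: L = 0 < 1)


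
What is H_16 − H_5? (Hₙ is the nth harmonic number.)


Σₖ₌6^16 1/k = 1/6 + 1/7 + 1/8 + ... + 1/16
= 158183/144144
≈ 1.0974

Sum = 158183/144144 ≈ 1.0974


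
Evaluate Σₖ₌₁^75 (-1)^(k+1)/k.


S = 1 - 1/2 + 1/3 - 1/4 + 1/5 - 1/6 + 1/7 - 1/8 ± ...
= 0.6998
(Full series converges to +ln(2) ≈ +0.6931)

S_75 = 0.6998


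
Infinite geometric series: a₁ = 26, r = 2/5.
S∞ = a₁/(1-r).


S∞ = a₁/(1-r) = 26/(1 - 2/5)
= 26/(3/5)
= 130/3

S∞ = 130/3


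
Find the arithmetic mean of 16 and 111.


AM = (16 + 111)/2 = 127/2 = 63.5

AM = 63.5


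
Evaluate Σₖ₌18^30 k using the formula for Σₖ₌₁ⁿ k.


Σₖ₌18^30 k = Σₖ₌₁^30 k − Σₖ₌₁^17 k
= 30·31/2 − 17·18/2
= 465 − 153 = 312

Σk = 312
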